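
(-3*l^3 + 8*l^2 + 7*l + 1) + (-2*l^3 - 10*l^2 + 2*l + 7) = -5*l^3 - 2*l^2 + 9*l + 8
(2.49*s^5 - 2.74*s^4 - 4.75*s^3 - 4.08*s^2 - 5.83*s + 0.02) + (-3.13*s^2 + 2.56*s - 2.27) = 2.49*s^5 - 2.74*s^4 - 4.75*s^3 - 7.21*s^2 - 3.27*s - 2.25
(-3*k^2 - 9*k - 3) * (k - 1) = -3*k^3 - 6*k^2 + 6*k + 3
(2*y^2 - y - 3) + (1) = 2*y^2 - y - 2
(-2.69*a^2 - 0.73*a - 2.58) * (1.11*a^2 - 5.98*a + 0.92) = -2.9859*a^4 + 15.2759*a^3 - 0.9732*a^2 + 14.7568*a - 2.3736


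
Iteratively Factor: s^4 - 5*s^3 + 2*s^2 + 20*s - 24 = (s + 2)*(s^3 - 7*s^2 + 16*s - 12) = (s - 2)*(s + 2)*(s^2 - 5*s + 6) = (s - 2)^2*(s + 2)*(s - 3)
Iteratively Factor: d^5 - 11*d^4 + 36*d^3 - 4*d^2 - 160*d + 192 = (d - 2)*(d^4 - 9*d^3 + 18*d^2 + 32*d - 96) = (d - 4)*(d - 2)*(d^3 - 5*d^2 - 2*d + 24) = (d - 4)^2*(d - 2)*(d^2 - d - 6) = (d - 4)^2*(d - 2)*(d + 2)*(d - 3)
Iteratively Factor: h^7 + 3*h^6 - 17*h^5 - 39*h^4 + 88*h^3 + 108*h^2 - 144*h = (h)*(h^6 + 3*h^5 - 17*h^4 - 39*h^3 + 88*h^2 + 108*h - 144) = h*(h - 1)*(h^5 + 4*h^4 - 13*h^3 - 52*h^2 + 36*h + 144) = h*(h - 1)*(h + 3)*(h^4 + h^3 - 16*h^2 - 4*h + 48) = h*(h - 1)*(h + 2)*(h + 3)*(h^3 - h^2 - 14*h + 24) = h*(h - 3)*(h - 1)*(h + 2)*(h + 3)*(h^2 + 2*h - 8) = h*(h - 3)*(h - 1)*(h + 2)*(h + 3)*(h + 4)*(h - 2)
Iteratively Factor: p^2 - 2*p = (p)*(p - 2)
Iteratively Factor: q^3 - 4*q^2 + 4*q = (q - 2)*(q^2 - 2*q) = q*(q - 2)*(q - 2)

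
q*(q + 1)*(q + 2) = q^3 + 3*q^2 + 2*q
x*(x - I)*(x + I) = x^3 + x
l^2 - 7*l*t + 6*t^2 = (l - 6*t)*(l - t)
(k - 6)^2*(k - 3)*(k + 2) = k^4 - 13*k^3 + 42*k^2 + 36*k - 216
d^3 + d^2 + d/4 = d*(d + 1/2)^2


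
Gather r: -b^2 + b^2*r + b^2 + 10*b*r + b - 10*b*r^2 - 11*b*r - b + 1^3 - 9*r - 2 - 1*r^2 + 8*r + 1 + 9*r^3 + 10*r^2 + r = 9*r^3 + r^2*(9 - 10*b) + r*(b^2 - b)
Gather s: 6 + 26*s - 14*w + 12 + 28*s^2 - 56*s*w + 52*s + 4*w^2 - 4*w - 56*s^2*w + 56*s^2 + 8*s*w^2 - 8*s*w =s^2*(84 - 56*w) + s*(8*w^2 - 64*w + 78) + 4*w^2 - 18*w + 18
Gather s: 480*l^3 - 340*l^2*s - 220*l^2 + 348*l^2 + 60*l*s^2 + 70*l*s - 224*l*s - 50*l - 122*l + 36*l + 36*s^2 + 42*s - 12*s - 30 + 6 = 480*l^3 + 128*l^2 - 136*l + s^2*(60*l + 36) + s*(-340*l^2 - 154*l + 30) - 24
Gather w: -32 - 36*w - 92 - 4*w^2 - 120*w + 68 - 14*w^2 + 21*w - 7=-18*w^2 - 135*w - 63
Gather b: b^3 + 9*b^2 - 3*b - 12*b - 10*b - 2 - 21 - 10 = b^3 + 9*b^2 - 25*b - 33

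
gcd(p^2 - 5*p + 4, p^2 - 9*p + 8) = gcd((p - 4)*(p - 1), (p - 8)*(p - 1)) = p - 1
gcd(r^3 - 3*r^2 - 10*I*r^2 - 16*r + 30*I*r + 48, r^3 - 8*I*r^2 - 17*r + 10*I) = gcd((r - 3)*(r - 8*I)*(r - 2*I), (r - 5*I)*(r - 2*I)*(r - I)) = r - 2*I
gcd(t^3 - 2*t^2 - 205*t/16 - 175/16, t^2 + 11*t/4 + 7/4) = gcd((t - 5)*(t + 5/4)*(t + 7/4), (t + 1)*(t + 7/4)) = t + 7/4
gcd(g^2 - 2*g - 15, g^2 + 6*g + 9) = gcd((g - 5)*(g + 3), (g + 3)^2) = g + 3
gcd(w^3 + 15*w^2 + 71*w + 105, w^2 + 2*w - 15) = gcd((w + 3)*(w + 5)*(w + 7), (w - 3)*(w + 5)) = w + 5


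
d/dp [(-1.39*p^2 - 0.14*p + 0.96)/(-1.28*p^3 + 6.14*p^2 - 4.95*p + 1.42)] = (-1.7792*p^4 - 0.3584*p^3 + 11.4265*p^2 - 15.7364*p + 4.5532)/(1.6384*p^6 - 15.7184*p^5 + 50.3716*p^4 - 64.4212*p^3 + 41.9401*p^2 - 14.058*p + 2.0164)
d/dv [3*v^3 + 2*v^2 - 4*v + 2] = 9*v^2 + 4*v - 4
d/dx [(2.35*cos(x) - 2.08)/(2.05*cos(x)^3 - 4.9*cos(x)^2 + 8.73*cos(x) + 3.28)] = (9.635*cos(x)^3 - 24.307*cos(x)^2 + 20.384*cos(x) - 25.8664)*sin(x)/(4.2025*cos(x)^6 - 20.09*cos(x)^5 + 59.803*cos(x)^4 - 72.106*cos(x)^3 + 44.0689*cos(x)^2 + 57.2688*cos(x) + 10.7584)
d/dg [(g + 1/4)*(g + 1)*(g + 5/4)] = 3*g^2 + 5*g + 29/16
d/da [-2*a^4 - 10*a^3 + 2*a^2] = 2*a*(-4*a^2 - 15*a + 2)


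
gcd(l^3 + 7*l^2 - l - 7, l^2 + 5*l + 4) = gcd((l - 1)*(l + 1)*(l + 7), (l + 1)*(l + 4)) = l + 1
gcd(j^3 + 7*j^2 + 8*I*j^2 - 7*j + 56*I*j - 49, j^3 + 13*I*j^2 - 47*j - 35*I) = j^2 + 8*I*j - 7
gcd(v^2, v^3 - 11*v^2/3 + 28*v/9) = v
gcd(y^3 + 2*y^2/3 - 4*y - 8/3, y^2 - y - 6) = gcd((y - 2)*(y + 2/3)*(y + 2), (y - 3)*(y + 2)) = y + 2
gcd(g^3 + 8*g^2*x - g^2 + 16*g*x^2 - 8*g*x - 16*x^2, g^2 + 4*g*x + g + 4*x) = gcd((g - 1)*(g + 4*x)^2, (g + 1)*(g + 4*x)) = g + 4*x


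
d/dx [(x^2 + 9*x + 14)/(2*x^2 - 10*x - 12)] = (-7*x^2 - 20*x + 8)/(x^4 - 10*x^3 + 13*x^2 + 60*x + 36)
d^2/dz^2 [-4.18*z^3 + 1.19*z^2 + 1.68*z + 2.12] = 2.38 - 25.08*z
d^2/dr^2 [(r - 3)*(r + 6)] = 2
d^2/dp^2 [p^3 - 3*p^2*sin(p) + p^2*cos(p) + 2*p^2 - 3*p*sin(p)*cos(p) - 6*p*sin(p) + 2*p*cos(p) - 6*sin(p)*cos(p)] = 3*p^2*sin(p) - p^2*cos(p) + 2*p*sin(p) + 6*p*sin(2*p) - 14*p*cos(p) + 6*p + 12*sin(2*p) - 10*sqrt(2)*sin(p + pi/4) - 6*cos(2*p) + 4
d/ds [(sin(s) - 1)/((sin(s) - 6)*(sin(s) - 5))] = (2*sin(s) + cos(s)^2 + 18)*cos(s)/((sin(s) - 6)^2*(sin(s) - 5)^2)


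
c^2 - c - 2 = (c - 2)*(c + 1)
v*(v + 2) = v^2 + 2*v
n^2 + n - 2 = (n - 1)*(n + 2)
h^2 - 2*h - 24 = (h - 6)*(h + 4)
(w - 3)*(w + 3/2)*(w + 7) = w^3 + 11*w^2/2 - 15*w - 63/2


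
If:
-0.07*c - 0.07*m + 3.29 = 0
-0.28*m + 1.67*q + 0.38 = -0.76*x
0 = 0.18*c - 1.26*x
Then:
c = 7.0*x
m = 47.0 - 7.0*x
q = 7.65269461077844 - 1.62874251497006*x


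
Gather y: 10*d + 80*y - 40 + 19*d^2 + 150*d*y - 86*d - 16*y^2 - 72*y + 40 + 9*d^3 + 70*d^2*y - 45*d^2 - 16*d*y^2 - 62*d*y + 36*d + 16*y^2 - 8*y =9*d^3 - 26*d^2 - 16*d*y^2 - 40*d + y*(70*d^2 + 88*d)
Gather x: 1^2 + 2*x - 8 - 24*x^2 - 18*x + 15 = -24*x^2 - 16*x + 8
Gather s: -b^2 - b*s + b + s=-b^2 + b + s*(1 - b)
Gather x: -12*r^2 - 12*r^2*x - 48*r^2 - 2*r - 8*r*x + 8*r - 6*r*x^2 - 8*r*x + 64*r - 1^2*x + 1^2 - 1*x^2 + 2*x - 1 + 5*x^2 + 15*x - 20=-60*r^2 + 70*r + x^2*(4 - 6*r) + x*(-12*r^2 - 16*r + 16) - 20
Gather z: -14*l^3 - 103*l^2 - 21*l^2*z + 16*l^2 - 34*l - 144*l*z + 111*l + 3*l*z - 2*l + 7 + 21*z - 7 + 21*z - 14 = -14*l^3 - 87*l^2 + 75*l + z*(-21*l^2 - 141*l + 42) - 14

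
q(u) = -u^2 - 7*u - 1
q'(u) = -2*u - 7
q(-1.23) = 6.10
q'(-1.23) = -4.54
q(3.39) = -36.22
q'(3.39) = -13.78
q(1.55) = -14.25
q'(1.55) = -10.10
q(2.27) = -22.04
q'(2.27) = -11.54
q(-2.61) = 10.46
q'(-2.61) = -1.78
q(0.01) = -1.07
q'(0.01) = -7.02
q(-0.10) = -0.31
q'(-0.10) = -6.80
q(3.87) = -43.07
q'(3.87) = -14.74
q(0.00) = -1.00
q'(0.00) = -7.00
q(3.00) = -31.00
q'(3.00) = -13.00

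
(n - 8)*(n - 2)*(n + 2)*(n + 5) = n^4 - 3*n^3 - 44*n^2 + 12*n + 160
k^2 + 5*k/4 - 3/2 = (k - 3/4)*(k + 2)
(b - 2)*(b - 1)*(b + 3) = b^3 - 7*b + 6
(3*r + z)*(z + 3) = 3*r*z + 9*r + z^2 + 3*z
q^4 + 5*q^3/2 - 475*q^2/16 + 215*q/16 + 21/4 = (q - 4)*(q - 3/4)*(q + 1/4)*(q + 7)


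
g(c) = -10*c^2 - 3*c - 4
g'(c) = -20*c - 3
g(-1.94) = -35.82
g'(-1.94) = 35.80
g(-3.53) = -118.02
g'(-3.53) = 67.60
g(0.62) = -9.70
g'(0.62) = -15.40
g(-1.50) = -22.00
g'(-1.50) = 27.00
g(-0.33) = -4.10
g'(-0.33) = 3.60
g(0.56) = -8.82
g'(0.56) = -14.20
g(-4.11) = -160.59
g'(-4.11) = 79.20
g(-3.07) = -89.04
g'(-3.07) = 58.40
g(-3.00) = -85.00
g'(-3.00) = 57.00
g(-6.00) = -346.00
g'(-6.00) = 117.00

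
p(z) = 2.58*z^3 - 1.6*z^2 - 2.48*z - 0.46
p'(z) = 7.74*z^2 - 3.2*z - 2.48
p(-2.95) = -73.30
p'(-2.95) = 74.32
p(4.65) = 212.82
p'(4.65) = 150.00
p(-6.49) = -757.02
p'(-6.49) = 344.30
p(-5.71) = -518.78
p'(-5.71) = 268.15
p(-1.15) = -3.65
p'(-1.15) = 11.44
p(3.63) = 92.86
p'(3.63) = 87.89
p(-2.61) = -50.76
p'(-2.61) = 58.60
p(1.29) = -0.78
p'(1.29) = 6.27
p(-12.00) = -4659.34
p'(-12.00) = 1150.48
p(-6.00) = -600.46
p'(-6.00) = 295.36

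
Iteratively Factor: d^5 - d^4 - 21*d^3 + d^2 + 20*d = (d)*(d^4 - d^3 - 21*d^2 + d + 20) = d*(d - 5)*(d^3 + 4*d^2 - d - 4) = d*(d - 5)*(d + 4)*(d^2 - 1) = d*(d - 5)*(d - 1)*(d + 4)*(d + 1)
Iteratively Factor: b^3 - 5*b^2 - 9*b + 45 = (b - 3)*(b^2 - 2*b - 15) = (b - 5)*(b - 3)*(b + 3)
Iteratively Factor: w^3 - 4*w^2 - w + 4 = (w + 1)*(w^2 - 5*w + 4) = (w - 1)*(w + 1)*(w - 4)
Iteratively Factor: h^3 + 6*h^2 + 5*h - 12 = (h + 3)*(h^2 + 3*h - 4) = (h - 1)*(h + 3)*(h + 4)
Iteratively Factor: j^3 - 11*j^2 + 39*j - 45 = (j - 3)*(j^2 - 8*j + 15) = (j - 5)*(j - 3)*(j - 3)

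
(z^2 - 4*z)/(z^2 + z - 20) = z/(z + 5)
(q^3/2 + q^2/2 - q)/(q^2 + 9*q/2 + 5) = q*(q - 1)/(2*q + 5)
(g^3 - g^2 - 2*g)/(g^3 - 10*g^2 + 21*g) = (g^2 - g - 2)/(g^2 - 10*g + 21)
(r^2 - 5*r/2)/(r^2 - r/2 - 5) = r/(r + 2)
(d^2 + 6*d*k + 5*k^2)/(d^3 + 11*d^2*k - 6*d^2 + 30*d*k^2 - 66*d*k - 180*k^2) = (d + k)/(d^2 + 6*d*k - 6*d - 36*k)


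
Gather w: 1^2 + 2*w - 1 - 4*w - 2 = -2*w - 2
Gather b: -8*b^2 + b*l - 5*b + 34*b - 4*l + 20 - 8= -8*b^2 + b*(l + 29) - 4*l + 12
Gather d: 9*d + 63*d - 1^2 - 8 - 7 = 72*d - 16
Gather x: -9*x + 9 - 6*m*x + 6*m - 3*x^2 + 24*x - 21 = 6*m - 3*x^2 + x*(15 - 6*m) - 12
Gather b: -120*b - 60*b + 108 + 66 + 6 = 180 - 180*b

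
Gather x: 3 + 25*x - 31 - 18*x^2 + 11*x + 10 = -18*x^2 + 36*x - 18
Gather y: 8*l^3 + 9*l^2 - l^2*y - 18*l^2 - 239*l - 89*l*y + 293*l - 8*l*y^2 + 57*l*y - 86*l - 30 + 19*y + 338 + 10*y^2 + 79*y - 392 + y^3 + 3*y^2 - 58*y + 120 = 8*l^3 - 9*l^2 - 32*l + y^3 + y^2*(13 - 8*l) + y*(-l^2 - 32*l + 40) + 36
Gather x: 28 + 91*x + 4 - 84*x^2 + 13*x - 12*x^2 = -96*x^2 + 104*x + 32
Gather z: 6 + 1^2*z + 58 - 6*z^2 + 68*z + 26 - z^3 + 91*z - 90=-z^3 - 6*z^2 + 160*z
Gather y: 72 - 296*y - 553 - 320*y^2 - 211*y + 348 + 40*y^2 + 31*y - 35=-280*y^2 - 476*y - 168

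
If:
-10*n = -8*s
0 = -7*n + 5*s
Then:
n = 0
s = 0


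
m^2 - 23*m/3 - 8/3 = (m - 8)*(m + 1/3)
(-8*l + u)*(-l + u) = 8*l^2 - 9*l*u + u^2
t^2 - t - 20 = (t - 5)*(t + 4)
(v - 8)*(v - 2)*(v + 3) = v^3 - 7*v^2 - 14*v + 48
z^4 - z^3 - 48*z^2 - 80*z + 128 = (z - 8)*(z - 1)*(z + 4)^2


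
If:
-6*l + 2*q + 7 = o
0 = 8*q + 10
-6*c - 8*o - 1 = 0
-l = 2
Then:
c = -133/6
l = -2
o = 33/2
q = -5/4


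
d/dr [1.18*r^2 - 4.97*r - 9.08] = 2.36*r - 4.97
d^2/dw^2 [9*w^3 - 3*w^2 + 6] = 54*w - 6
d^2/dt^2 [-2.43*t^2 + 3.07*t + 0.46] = -4.86000000000000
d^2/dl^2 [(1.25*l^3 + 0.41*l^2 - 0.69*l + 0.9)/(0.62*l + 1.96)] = (0.961*l^3 + 9.114*l^2 + 28.812*l + 5.519008)/(0.238328*l^3 + 2.260272*l^2 + 7.145376*l + 7.529536)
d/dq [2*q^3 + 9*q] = 6*q^2 + 9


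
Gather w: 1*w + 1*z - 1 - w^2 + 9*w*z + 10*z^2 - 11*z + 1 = -w^2 + w*(9*z + 1) + 10*z^2 - 10*z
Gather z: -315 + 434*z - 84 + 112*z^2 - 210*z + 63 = 112*z^2 + 224*z - 336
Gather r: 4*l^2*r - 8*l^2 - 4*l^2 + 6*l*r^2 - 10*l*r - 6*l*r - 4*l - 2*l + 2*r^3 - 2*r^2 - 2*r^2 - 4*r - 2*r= -12*l^2 - 6*l + 2*r^3 + r^2*(6*l - 4) + r*(4*l^2 - 16*l - 6)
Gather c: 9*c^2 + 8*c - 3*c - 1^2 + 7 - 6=9*c^2 + 5*c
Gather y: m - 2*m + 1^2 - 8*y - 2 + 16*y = -m + 8*y - 1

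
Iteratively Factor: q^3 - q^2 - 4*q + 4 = (q - 1)*(q^2 - 4) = (q - 1)*(q + 2)*(q - 2)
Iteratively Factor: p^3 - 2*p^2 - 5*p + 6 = (p - 1)*(p^2 - p - 6) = (p - 1)*(p + 2)*(p - 3)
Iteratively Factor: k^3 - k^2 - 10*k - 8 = (k + 2)*(k^2 - 3*k - 4) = (k - 4)*(k + 2)*(k + 1)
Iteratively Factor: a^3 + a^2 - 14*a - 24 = (a - 4)*(a^2 + 5*a + 6) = (a - 4)*(a + 2)*(a + 3)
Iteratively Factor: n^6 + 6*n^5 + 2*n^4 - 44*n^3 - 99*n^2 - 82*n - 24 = (n + 2)*(n^5 + 4*n^4 - 6*n^3 - 32*n^2 - 35*n - 12) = (n + 1)*(n + 2)*(n^4 + 3*n^3 - 9*n^2 - 23*n - 12) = (n - 3)*(n + 1)*(n + 2)*(n^3 + 6*n^2 + 9*n + 4) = (n - 3)*(n + 1)*(n + 2)*(n + 4)*(n^2 + 2*n + 1) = (n - 3)*(n + 1)^2*(n + 2)*(n + 4)*(n + 1)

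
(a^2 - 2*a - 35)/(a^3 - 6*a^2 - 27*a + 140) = 1/(a - 4)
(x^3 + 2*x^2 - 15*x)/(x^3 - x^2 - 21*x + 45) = x/(x - 3)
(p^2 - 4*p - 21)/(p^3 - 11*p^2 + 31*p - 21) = (p + 3)/(p^2 - 4*p + 3)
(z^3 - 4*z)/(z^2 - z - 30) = z*(4 - z^2)/(-z^2 + z + 30)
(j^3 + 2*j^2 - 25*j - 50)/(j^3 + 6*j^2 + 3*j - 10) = (j - 5)/(j - 1)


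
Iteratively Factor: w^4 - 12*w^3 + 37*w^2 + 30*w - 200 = (w - 4)*(w^3 - 8*w^2 + 5*w + 50) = (w - 5)*(w - 4)*(w^2 - 3*w - 10) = (w - 5)*(w - 4)*(w + 2)*(w - 5)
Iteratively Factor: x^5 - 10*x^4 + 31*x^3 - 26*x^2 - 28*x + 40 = (x - 2)*(x^4 - 8*x^3 + 15*x^2 + 4*x - 20) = (x - 5)*(x - 2)*(x^3 - 3*x^2 + 4) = (x - 5)*(x - 2)^2*(x^2 - x - 2) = (x - 5)*(x - 2)^3*(x + 1)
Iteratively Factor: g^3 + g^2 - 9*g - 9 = (g + 3)*(g^2 - 2*g - 3) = (g - 3)*(g + 3)*(g + 1)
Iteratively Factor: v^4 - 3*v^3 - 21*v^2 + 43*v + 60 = (v + 4)*(v^3 - 7*v^2 + 7*v + 15) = (v - 3)*(v + 4)*(v^2 - 4*v - 5) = (v - 5)*(v - 3)*(v + 4)*(v + 1)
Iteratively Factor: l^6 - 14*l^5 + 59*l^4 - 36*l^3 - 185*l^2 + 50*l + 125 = (l - 1)*(l^5 - 13*l^4 + 46*l^3 + 10*l^2 - 175*l - 125) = (l - 5)*(l - 1)*(l^4 - 8*l^3 + 6*l^2 + 40*l + 25) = (l - 5)^2*(l - 1)*(l^3 - 3*l^2 - 9*l - 5) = (l - 5)^2*(l - 1)*(l + 1)*(l^2 - 4*l - 5) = (l - 5)^2*(l - 1)*(l + 1)^2*(l - 5)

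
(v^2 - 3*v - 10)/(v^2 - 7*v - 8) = (-v^2 + 3*v + 10)/(-v^2 + 7*v + 8)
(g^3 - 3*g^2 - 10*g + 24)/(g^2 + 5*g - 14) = (g^2 - g - 12)/(g + 7)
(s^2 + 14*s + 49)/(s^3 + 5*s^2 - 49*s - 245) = (s + 7)/(s^2 - 2*s - 35)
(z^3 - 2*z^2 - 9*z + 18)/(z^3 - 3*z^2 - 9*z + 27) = (z - 2)/(z - 3)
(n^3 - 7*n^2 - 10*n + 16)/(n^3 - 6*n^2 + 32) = (n^2 - 9*n + 8)/(n^2 - 8*n + 16)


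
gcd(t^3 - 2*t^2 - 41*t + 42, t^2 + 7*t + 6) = t + 6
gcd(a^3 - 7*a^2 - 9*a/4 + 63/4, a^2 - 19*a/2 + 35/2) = a - 7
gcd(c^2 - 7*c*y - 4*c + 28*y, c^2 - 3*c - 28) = 1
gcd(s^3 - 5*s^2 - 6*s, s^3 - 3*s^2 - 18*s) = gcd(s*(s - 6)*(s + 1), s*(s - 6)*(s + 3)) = s^2 - 6*s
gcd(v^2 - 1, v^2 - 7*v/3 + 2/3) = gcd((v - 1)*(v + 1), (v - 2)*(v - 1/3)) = 1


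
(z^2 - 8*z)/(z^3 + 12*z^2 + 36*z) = (z - 8)/(z^2 + 12*z + 36)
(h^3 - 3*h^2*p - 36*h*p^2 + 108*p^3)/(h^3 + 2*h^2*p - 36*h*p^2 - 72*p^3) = (h - 3*p)/(h + 2*p)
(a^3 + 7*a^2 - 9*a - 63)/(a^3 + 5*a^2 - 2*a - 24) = (a^2 + 4*a - 21)/(a^2 + 2*a - 8)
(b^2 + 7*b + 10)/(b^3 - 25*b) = (b + 2)/(b*(b - 5))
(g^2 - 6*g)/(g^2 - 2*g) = (g - 6)/(g - 2)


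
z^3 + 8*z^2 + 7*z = z*(z + 1)*(z + 7)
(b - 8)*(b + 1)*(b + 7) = b^3 - 57*b - 56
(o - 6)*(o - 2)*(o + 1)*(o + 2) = o^4 - 5*o^3 - 10*o^2 + 20*o + 24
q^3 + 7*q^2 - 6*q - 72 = (q - 3)*(q + 4)*(q + 6)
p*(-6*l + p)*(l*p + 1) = -6*l^2*p^2 + l*p^3 - 6*l*p + p^2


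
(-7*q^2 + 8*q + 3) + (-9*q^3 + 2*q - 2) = -9*q^3 - 7*q^2 + 10*q + 1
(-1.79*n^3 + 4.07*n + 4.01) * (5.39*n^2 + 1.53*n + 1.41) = -9.6481*n^5 - 2.7387*n^4 + 19.4134*n^3 + 27.841*n^2 + 11.874*n + 5.6541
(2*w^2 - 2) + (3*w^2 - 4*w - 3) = 5*w^2 - 4*w - 5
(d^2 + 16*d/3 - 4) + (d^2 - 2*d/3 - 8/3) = 2*d^2 + 14*d/3 - 20/3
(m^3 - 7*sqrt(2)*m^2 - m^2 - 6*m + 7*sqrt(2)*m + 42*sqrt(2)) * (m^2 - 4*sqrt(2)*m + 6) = m^5 - 11*sqrt(2)*m^4 - m^4 + 11*sqrt(2)*m^3 + 56*m^3 - 62*m^2 + 24*sqrt(2)*m^2 - 372*m + 42*sqrt(2)*m + 252*sqrt(2)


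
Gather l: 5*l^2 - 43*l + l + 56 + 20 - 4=5*l^2 - 42*l + 72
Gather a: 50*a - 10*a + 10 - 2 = 40*a + 8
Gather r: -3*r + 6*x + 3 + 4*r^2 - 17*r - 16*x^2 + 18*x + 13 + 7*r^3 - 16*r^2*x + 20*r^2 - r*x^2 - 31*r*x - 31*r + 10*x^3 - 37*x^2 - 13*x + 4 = 7*r^3 + r^2*(24 - 16*x) + r*(-x^2 - 31*x - 51) + 10*x^3 - 53*x^2 + 11*x + 20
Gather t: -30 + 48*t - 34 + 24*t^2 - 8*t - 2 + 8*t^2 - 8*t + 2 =32*t^2 + 32*t - 64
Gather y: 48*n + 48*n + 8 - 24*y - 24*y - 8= 96*n - 48*y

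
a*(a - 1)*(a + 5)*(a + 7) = a^4 + 11*a^3 + 23*a^2 - 35*a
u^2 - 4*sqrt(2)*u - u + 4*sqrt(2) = (u - 1)*(u - 4*sqrt(2))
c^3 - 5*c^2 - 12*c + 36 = (c - 6)*(c - 2)*(c + 3)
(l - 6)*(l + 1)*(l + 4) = l^3 - l^2 - 26*l - 24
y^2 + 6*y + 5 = (y + 1)*(y + 5)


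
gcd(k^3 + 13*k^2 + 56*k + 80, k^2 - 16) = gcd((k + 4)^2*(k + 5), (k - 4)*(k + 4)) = k + 4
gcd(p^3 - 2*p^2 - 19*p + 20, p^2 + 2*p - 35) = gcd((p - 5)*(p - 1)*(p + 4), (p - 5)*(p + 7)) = p - 5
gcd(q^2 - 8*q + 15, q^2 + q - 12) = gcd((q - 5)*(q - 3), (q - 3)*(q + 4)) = q - 3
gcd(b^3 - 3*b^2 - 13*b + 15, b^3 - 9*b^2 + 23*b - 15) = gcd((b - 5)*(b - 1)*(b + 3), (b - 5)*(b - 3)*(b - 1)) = b^2 - 6*b + 5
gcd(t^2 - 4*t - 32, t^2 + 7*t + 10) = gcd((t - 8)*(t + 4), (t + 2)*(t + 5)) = 1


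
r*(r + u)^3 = r^4 + 3*r^3*u + 3*r^2*u^2 + r*u^3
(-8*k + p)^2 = 64*k^2 - 16*k*p + p^2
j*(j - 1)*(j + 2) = j^3 + j^2 - 2*j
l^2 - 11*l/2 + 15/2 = (l - 3)*(l - 5/2)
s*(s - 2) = s^2 - 2*s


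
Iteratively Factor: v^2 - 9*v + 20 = (v - 4)*(v - 5)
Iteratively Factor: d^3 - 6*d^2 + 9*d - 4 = (d - 4)*(d^2 - 2*d + 1) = (d - 4)*(d - 1)*(d - 1)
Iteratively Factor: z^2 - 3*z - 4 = (z + 1)*(z - 4)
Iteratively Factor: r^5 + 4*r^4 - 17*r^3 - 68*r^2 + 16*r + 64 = (r - 4)*(r^4 + 8*r^3 + 15*r^2 - 8*r - 16) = (r - 4)*(r + 4)*(r^3 + 4*r^2 - r - 4) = (r - 4)*(r + 4)^2*(r^2 - 1) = (r - 4)*(r - 1)*(r + 4)^2*(r + 1)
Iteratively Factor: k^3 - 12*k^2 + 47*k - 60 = (k - 4)*(k^2 - 8*k + 15) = (k - 5)*(k - 4)*(k - 3)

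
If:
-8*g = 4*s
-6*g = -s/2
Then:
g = 0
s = 0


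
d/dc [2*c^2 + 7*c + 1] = 4*c + 7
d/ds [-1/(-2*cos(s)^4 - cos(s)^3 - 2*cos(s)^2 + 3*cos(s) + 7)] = (8*cos(s)^3 + 3*cos(s)^2 + 4*cos(s) - 3)*sin(s)/(2*cos(s)^4 + cos(s)^3 + 2*cos(s)^2 - 3*cos(s) - 7)^2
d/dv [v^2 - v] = 2*v - 1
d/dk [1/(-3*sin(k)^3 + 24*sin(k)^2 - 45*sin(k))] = (cos(k) - 16/(3*tan(k)) + 5*cos(k)/sin(k)^2)/((sin(k) - 5)^2*(sin(k) - 3)^2)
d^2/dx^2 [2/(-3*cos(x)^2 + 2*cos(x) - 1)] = (-72*sin(x)^4 + 20*sin(x)^2 - 49*cos(x) + 9*cos(3*x) + 56)/(3*sin(x)^2 + 2*cos(x) - 4)^3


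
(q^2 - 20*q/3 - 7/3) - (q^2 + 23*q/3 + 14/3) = -43*q/3 - 7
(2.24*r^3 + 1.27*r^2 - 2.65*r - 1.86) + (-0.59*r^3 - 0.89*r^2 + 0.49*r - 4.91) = 1.65*r^3 + 0.38*r^2 - 2.16*r - 6.77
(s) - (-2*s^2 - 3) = 2*s^2 + s + 3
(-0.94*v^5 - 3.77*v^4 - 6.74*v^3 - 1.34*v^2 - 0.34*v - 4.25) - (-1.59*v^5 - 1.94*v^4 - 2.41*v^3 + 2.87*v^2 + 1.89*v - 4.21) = 0.65*v^5 - 1.83*v^4 - 4.33*v^3 - 4.21*v^2 - 2.23*v - 0.04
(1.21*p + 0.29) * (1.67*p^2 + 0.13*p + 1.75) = 2.0207*p^3 + 0.6416*p^2 + 2.1552*p + 0.5075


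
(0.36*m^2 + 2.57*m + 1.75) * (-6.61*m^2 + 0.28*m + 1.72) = -2.3796*m^4 - 16.8869*m^3 - 10.2287*m^2 + 4.9104*m + 3.01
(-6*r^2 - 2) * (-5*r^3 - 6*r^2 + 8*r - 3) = 30*r^5 + 36*r^4 - 38*r^3 + 30*r^2 - 16*r + 6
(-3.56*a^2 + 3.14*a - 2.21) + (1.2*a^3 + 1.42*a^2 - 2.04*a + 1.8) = 1.2*a^3 - 2.14*a^2 + 1.1*a - 0.41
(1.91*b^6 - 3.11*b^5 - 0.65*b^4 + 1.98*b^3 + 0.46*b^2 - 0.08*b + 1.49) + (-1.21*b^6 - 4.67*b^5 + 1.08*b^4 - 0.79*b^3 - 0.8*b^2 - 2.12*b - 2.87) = 0.7*b^6 - 7.78*b^5 + 0.43*b^4 + 1.19*b^3 - 0.34*b^2 - 2.2*b - 1.38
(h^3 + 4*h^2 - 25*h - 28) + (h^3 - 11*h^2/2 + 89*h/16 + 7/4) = 2*h^3 - 3*h^2/2 - 311*h/16 - 105/4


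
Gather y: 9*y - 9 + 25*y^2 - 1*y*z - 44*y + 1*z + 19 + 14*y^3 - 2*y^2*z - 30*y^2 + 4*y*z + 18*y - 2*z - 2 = 14*y^3 + y^2*(-2*z - 5) + y*(3*z - 17) - z + 8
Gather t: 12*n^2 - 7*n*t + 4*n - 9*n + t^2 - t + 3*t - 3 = 12*n^2 - 5*n + t^2 + t*(2 - 7*n) - 3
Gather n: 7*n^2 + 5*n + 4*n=7*n^2 + 9*n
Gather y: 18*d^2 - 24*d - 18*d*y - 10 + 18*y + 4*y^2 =18*d^2 - 24*d + 4*y^2 + y*(18 - 18*d) - 10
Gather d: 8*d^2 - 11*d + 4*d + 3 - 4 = 8*d^2 - 7*d - 1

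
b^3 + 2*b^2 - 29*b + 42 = (b - 3)*(b - 2)*(b + 7)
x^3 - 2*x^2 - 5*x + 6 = (x - 3)*(x - 1)*(x + 2)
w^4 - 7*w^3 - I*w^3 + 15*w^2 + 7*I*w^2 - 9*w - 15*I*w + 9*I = (w - 3)^2*(w - 1)*(w - I)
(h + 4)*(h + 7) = h^2 + 11*h + 28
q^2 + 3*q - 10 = (q - 2)*(q + 5)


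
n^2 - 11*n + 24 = (n - 8)*(n - 3)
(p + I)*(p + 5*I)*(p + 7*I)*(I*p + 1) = I*p^4 - 12*p^3 - 34*I*p^2 - 12*p - 35*I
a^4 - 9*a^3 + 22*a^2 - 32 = (a - 4)^2*(a - 2)*(a + 1)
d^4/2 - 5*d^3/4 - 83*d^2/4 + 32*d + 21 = (d/2 + 1/4)*(d - 7)*(d - 2)*(d + 6)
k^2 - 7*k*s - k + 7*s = (k - 1)*(k - 7*s)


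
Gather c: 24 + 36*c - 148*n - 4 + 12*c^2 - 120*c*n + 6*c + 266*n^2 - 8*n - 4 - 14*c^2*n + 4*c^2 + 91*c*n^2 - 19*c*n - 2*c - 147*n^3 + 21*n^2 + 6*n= c^2*(16 - 14*n) + c*(91*n^2 - 139*n + 40) - 147*n^3 + 287*n^2 - 150*n + 16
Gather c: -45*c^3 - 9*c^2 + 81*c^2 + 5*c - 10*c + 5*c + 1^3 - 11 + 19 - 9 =-45*c^3 + 72*c^2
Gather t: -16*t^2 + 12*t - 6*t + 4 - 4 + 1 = -16*t^2 + 6*t + 1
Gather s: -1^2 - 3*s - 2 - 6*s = -9*s - 3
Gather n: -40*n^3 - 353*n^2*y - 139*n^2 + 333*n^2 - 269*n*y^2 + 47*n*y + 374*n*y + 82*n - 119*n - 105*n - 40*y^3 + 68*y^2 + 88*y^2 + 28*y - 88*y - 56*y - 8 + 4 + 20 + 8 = -40*n^3 + n^2*(194 - 353*y) + n*(-269*y^2 + 421*y - 142) - 40*y^3 + 156*y^2 - 116*y + 24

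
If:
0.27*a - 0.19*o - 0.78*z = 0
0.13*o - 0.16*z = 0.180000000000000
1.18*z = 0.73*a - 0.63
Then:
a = 0.78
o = 1.32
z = -0.05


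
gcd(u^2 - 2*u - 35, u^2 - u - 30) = u + 5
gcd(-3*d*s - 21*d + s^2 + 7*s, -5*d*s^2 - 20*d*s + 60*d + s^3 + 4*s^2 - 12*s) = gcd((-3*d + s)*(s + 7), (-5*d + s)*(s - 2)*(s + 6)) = 1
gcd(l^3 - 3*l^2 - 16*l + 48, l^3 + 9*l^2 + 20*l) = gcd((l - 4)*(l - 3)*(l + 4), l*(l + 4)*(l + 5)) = l + 4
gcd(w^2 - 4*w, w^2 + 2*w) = w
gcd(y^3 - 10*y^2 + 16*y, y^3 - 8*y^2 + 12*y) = y^2 - 2*y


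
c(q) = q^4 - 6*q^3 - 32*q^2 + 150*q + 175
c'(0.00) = 150.00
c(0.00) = 175.00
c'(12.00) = 3702.00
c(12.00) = 7735.00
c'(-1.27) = 194.05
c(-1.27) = -52.22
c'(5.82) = -43.63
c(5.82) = -71.40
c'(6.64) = 102.45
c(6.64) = -52.50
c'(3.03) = -97.90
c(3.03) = 253.09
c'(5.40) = -90.62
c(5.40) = -42.60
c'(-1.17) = 193.83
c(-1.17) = -32.82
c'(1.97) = -15.35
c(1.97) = 315.50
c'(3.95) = -137.13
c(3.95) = 141.88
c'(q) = 4*q^3 - 18*q^2 - 64*q + 150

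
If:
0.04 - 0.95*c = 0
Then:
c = 0.04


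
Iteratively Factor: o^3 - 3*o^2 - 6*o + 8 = (o - 1)*(o^2 - 2*o - 8) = (o - 4)*(o - 1)*(o + 2)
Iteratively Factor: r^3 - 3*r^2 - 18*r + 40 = (r - 2)*(r^2 - r - 20) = (r - 2)*(r + 4)*(r - 5)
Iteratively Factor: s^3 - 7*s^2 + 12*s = (s - 3)*(s^2 - 4*s) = (s - 4)*(s - 3)*(s)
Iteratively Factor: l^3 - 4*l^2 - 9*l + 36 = (l - 4)*(l^2 - 9) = (l - 4)*(l - 3)*(l + 3)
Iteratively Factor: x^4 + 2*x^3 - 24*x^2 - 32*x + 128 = (x + 4)*(x^3 - 2*x^2 - 16*x + 32) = (x + 4)^2*(x^2 - 6*x + 8) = (x - 4)*(x + 4)^2*(x - 2)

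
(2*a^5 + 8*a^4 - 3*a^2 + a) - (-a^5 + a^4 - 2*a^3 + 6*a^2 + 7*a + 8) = 3*a^5 + 7*a^4 + 2*a^3 - 9*a^2 - 6*a - 8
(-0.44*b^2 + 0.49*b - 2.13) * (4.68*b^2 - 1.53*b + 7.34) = -2.0592*b^4 + 2.9664*b^3 - 13.9477*b^2 + 6.8555*b - 15.6342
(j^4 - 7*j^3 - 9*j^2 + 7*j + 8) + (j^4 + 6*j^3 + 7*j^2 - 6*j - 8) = 2*j^4 - j^3 - 2*j^2 + j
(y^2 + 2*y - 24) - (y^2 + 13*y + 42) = -11*y - 66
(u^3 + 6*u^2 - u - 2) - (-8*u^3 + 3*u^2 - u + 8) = 9*u^3 + 3*u^2 - 10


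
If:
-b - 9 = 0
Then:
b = -9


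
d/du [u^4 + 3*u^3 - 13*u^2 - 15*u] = 4*u^3 + 9*u^2 - 26*u - 15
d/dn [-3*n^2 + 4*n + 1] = 4 - 6*n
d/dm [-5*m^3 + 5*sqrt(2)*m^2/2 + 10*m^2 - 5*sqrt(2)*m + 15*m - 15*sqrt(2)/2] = -15*m^2 + 5*sqrt(2)*m + 20*m - 5*sqrt(2) + 15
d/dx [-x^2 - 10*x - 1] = -2*x - 10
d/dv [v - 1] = 1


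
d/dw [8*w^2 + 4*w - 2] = 16*w + 4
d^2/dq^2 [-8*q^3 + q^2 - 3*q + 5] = 2 - 48*q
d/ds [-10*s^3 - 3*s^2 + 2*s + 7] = -30*s^2 - 6*s + 2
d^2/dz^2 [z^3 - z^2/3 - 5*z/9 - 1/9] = 6*z - 2/3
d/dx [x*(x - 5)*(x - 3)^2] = 4*x^3 - 33*x^2 + 78*x - 45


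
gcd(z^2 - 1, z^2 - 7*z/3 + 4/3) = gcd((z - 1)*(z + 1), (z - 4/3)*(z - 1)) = z - 1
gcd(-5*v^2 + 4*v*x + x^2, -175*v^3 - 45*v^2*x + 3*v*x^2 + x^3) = 5*v + x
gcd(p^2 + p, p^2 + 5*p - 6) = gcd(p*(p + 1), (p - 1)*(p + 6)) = 1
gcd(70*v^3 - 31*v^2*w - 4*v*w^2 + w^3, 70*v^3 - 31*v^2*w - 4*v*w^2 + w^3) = 70*v^3 - 31*v^2*w - 4*v*w^2 + w^3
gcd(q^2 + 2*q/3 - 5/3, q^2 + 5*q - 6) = q - 1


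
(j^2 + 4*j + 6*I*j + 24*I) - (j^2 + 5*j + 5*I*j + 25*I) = -j + I*j - I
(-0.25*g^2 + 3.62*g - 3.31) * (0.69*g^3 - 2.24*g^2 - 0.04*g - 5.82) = -0.1725*g^5 + 3.0578*g^4 - 10.3827*g^3 + 8.7246*g^2 - 20.936*g + 19.2642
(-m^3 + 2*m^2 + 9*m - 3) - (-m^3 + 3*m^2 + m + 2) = -m^2 + 8*m - 5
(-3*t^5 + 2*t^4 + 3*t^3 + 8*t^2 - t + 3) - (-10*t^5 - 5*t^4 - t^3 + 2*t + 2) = 7*t^5 + 7*t^4 + 4*t^3 + 8*t^2 - 3*t + 1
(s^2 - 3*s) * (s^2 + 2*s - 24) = s^4 - s^3 - 30*s^2 + 72*s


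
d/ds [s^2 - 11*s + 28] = 2*s - 11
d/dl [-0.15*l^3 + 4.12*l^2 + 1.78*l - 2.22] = -0.45*l^2 + 8.24*l + 1.78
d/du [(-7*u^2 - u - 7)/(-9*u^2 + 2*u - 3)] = (-23*u^2 - 84*u + 17)/(81*u^4 - 36*u^3 + 58*u^2 - 12*u + 9)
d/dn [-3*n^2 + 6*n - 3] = 6 - 6*n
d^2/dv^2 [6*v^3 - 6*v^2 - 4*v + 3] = 36*v - 12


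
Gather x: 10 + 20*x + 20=20*x + 30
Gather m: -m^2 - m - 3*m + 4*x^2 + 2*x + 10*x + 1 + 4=-m^2 - 4*m + 4*x^2 + 12*x + 5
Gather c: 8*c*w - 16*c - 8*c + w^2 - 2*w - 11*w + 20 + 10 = c*(8*w - 24) + w^2 - 13*w + 30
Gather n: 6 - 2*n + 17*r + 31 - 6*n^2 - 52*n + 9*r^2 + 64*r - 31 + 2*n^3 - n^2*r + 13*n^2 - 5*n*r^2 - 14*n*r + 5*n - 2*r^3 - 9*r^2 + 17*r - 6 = 2*n^3 + n^2*(7 - r) + n*(-5*r^2 - 14*r - 49) - 2*r^3 + 98*r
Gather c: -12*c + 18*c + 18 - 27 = 6*c - 9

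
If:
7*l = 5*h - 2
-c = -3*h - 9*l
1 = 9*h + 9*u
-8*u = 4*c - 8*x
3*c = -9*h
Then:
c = -18/29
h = 6/29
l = -4/29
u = -25/261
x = -106/261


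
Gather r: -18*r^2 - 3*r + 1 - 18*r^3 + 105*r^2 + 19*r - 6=-18*r^3 + 87*r^2 + 16*r - 5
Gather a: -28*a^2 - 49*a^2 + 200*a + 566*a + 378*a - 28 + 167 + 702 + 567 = -77*a^2 + 1144*a + 1408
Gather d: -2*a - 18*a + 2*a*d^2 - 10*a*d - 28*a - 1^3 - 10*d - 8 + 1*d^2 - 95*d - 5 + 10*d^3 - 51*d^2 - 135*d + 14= -48*a + 10*d^3 + d^2*(2*a - 50) + d*(-10*a - 240)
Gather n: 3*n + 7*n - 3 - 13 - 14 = 10*n - 30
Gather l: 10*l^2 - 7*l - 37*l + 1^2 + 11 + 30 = 10*l^2 - 44*l + 42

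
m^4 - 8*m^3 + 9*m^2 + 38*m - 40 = (m - 5)*(m - 4)*(m - 1)*(m + 2)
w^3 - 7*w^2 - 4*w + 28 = (w - 7)*(w - 2)*(w + 2)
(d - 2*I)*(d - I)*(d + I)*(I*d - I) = I*d^4 + 2*d^3 - I*d^3 - 2*d^2 + I*d^2 + 2*d - I*d - 2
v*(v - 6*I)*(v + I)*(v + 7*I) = v^4 + 2*I*v^3 + 41*v^2 + 42*I*v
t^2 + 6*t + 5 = (t + 1)*(t + 5)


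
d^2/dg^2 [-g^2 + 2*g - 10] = -2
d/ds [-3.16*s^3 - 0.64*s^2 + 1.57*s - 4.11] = -9.48*s^2 - 1.28*s + 1.57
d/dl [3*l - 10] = 3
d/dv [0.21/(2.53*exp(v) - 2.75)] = -0.5313*exp(v)/(2.53*exp(v) - 2.75)^2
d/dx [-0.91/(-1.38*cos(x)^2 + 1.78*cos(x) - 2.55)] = (2.5116*cos(x) - 1.6198)*sin(x)/(1.38*cos(x)^2 - 1.78*cos(x) + 2.55)^2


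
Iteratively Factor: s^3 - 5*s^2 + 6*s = (s - 3)*(s^2 - 2*s) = (s - 3)*(s - 2)*(s)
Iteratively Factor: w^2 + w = (w)*(w + 1)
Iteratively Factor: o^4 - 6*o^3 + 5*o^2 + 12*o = (o + 1)*(o^3 - 7*o^2 + 12*o) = o*(o + 1)*(o^2 - 7*o + 12) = o*(o - 3)*(o + 1)*(o - 4)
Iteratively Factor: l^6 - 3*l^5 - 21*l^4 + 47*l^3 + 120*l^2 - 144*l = (l - 4)*(l^5 + l^4 - 17*l^3 - 21*l^2 + 36*l) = l*(l - 4)*(l^4 + l^3 - 17*l^2 - 21*l + 36) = l*(l - 4)*(l + 3)*(l^3 - 2*l^2 - 11*l + 12) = l*(l - 4)^2*(l + 3)*(l^2 + 2*l - 3) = l*(l - 4)^2*(l - 1)*(l + 3)*(l + 3)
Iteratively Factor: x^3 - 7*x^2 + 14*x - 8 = (x - 2)*(x^2 - 5*x + 4) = (x - 2)*(x - 1)*(x - 4)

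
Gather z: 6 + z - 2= z + 4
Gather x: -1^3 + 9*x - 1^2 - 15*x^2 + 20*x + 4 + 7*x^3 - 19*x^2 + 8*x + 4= 7*x^3 - 34*x^2 + 37*x + 6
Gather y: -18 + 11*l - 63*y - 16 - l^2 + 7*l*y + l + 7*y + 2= -l^2 + 12*l + y*(7*l - 56) - 32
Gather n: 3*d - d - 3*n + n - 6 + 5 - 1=2*d - 2*n - 2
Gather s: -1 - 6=-7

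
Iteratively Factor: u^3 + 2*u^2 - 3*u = (u)*(u^2 + 2*u - 3) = u*(u - 1)*(u + 3)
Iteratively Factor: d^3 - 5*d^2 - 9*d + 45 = (d + 3)*(d^2 - 8*d + 15) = (d - 5)*(d + 3)*(d - 3)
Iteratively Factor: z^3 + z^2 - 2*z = (z - 1)*(z^2 + 2*z) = (z - 1)*(z + 2)*(z)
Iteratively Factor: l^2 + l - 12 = (l - 3)*(l + 4)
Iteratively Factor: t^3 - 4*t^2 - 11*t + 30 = (t - 2)*(t^2 - 2*t - 15) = (t - 5)*(t - 2)*(t + 3)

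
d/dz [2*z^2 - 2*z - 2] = 4*z - 2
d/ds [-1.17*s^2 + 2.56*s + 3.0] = 2.56 - 2.34*s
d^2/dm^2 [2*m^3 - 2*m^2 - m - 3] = 12*m - 4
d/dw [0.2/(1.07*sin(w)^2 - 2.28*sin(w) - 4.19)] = (0.456 - 0.428*sin(w))*cos(w)/(-1.07*sin(w)^2 + 2.28*sin(w) + 4.19)^2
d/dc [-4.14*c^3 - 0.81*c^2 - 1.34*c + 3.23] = -12.42*c^2 - 1.62*c - 1.34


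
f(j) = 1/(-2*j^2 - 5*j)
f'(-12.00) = 0.00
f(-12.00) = 0.00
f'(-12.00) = 0.00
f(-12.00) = 0.00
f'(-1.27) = -0.01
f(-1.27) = 0.32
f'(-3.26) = -0.33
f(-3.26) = -0.20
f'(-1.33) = -0.03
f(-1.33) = 0.32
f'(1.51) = 0.08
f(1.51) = -0.08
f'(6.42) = 0.00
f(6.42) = -0.01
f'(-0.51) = 0.72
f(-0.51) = 0.49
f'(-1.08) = 0.07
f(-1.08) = 0.33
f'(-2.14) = -1.50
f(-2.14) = 0.65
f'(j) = (4*j + 5)/(-2*j^2 - 5*j)^2 = (4*j + 5)/(j^2*(2*j + 5)^2)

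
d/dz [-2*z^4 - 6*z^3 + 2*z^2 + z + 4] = -8*z^3 - 18*z^2 + 4*z + 1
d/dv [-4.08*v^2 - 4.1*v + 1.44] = -8.16*v - 4.1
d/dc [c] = 1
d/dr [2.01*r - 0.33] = 2.01000000000000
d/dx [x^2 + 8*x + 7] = 2*x + 8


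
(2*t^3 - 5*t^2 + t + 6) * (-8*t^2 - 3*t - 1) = -16*t^5 + 34*t^4 + 5*t^3 - 46*t^2 - 19*t - 6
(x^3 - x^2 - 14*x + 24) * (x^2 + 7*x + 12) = x^5 + 6*x^4 - 9*x^3 - 86*x^2 + 288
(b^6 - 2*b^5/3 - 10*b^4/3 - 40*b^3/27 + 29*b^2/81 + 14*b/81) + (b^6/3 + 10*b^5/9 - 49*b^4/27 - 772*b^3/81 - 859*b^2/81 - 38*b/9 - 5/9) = 4*b^6/3 + 4*b^5/9 - 139*b^4/27 - 892*b^3/81 - 830*b^2/81 - 328*b/81 - 5/9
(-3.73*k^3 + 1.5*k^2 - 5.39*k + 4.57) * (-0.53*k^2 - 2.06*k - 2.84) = 1.9769*k^5 + 6.8888*k^4 + 10.3599*k^3 + 4.4213*k^2 + 5.8934*k - 12.9788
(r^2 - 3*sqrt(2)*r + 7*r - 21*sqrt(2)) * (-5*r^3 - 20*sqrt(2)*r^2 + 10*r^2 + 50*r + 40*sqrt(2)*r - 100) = -5*r^5 - 25*r^4 - 5*sqrt(2)*r^4 - 25*sqrt(2)*r^3 + 240*r^3 - 80*sqrt(2)*r^2 + 850*r^2 - 2380*r - 750*sqrt(2)*r + 2100*sqrt(2)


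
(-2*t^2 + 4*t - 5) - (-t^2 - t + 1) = -t^2 + 5*t - 6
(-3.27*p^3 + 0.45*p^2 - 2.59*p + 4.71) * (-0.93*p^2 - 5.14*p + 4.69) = 3.0411*p^5 + 16.3893*p^4 - 15.2406*p^3 + 11.0428*p^2 - 36.3565*p + 22.0899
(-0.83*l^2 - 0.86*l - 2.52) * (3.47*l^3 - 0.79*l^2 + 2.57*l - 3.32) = -2.8801*l^5 - 2.3285*l^4 - 10.1981*l^3 + 2.5362*l^2 - 3.6212*l + 8.3664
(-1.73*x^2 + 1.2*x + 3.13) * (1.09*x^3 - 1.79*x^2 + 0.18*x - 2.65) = -1.8857*x^5 + 4.4047*x^4 + 0.9523*x^3 - 0.802199999999999*x^2 - 2.6166*x - 8.2945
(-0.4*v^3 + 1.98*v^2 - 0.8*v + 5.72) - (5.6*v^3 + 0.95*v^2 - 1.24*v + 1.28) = -6.0*v^3 + 1.03*v^2 + 0.44*v + 4.44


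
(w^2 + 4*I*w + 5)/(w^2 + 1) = (w + 5*I)/(w + I)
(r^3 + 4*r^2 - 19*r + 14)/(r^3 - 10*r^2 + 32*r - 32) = (r^2 + 6*r - 7)/(r^2 - 8*r + 16)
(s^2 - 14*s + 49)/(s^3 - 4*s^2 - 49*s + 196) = (s - 7)/(s^2 + 3*s - 28)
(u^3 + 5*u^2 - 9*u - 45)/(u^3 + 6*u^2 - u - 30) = (u - 3)/(u - 2)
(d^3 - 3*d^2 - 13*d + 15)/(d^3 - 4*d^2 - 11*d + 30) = (d - 1)/(d - 2)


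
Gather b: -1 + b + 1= b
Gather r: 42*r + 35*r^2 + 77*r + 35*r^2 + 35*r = 70*r^2 + 154*r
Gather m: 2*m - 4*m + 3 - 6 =-2*m - 3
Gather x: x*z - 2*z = x*z - 2*z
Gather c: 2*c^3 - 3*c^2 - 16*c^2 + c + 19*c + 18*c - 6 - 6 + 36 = 2*c^3 - 19*c^2 + 38*c + 24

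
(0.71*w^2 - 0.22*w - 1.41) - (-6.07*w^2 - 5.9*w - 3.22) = 6.78*w^2 + 5.68*w + 1.81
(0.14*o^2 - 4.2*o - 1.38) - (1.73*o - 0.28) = 0.14*o^2 - 5.93*o - 1.1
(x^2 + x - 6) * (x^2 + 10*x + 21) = x^4 + 11*x^3 + 25*x^2 - 39*x - 126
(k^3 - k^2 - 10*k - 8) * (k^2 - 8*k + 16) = k^5 - 9*k^4 + 14*k^3 + 56*k^2 - 96*k - 128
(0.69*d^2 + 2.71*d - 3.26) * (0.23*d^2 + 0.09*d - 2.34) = 0.1587*d^4 + 0.6854*d^3 - 2.1205*d^2 - 6.6348*d + 7.6284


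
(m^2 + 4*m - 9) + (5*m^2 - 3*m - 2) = 6*m^2 + m - 11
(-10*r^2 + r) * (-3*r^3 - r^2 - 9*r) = 30*r^5 + 7*r^4 + 89*r^3 - 9*r^2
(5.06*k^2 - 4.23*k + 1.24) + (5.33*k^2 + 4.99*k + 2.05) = 10.39*k^2 + 0.76*k + 3.29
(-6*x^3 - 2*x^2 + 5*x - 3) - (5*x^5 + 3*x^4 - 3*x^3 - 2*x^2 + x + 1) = -5*x^5 - 3*x^4 - 3*x^3 + 4*x - 4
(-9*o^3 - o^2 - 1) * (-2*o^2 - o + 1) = 18*o^5 + 11*o^4 - 8*o^3 + o^2 + o - 1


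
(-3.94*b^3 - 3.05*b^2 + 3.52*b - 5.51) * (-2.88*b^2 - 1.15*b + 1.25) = 11.3472*b^5 + 13.315*b^4 - 11.5551*b^3 + 8.0083*b^2 + 10.7365*b - 6.8875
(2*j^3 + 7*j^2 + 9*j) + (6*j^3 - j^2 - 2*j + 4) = 8*j^3 + 6*j^2 + 7*j + 4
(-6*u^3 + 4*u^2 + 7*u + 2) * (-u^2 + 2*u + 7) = 6*u^5 - 16*u^4 - 41*u^3 + 40*u^2 + 53*u + 14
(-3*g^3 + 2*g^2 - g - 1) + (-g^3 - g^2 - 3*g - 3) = -4*g^3 + g^2 - 4*g - 4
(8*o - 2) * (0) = 0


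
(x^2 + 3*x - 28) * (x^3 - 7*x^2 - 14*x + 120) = x^5 - 4*x^4 - 63*x^3 + 274*x^2 + 752*x - 3360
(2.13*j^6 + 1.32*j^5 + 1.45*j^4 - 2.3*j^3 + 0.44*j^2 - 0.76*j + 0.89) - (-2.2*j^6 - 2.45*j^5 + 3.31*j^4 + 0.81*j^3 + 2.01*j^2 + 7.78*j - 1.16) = 4.33*j^6 + 3.77*j^5 - 1.86*j^4 - 3.11*j^3 - 1.57*j^2 - 8.54*j + 2.05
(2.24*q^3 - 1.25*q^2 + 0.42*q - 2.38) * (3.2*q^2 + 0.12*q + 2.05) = 7.168*q^5 - 3.7312*q^4 + 5.786*q^3 - 10.1281*q^2 + 0.5754*q - 4.879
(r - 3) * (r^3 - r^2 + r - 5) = r^4 - 4*r^3 + 4*r^2 - 8*r + 15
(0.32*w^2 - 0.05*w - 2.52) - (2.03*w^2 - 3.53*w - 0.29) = -1.71*w^2 + 3.48*w - 2.23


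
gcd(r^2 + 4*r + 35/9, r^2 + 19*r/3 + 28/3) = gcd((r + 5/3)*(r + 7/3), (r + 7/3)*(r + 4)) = r + 7/3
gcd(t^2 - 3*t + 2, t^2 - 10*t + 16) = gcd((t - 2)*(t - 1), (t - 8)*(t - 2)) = t - 2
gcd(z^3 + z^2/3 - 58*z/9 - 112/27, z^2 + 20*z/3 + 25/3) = 1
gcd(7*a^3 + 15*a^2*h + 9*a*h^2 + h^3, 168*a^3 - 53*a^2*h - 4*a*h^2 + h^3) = 7*a + h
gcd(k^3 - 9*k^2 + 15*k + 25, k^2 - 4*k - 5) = k^2 - 4*k - 5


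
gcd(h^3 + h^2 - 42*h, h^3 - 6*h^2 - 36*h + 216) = h - 6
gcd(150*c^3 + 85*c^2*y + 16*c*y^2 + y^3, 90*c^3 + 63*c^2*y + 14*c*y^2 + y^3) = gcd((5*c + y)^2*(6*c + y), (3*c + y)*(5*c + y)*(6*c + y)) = 30*c^2 + 11*c*y + y^2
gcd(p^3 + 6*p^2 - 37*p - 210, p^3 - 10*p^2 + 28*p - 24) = p - 6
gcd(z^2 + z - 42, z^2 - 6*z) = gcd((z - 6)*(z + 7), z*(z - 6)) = z - 6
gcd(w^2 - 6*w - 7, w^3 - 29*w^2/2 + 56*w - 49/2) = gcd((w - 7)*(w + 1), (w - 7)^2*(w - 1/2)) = w - 7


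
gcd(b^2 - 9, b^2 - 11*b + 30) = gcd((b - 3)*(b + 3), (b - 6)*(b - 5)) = 1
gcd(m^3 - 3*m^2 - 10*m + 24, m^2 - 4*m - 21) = m + 3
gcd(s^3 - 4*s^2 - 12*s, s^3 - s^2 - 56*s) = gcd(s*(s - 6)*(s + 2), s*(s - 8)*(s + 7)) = s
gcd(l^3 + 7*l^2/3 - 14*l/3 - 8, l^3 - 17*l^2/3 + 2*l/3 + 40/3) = l^2 - 2*l/3 - 8/3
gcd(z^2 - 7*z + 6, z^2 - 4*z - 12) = z - 6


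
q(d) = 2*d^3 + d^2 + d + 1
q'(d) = 6*d^2 + 2*d + 1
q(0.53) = 2.11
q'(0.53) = 3.75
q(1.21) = 7.22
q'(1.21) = 12.20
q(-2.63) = -31.10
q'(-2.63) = 37.24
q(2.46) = 39.29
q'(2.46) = 42.23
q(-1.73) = -8.09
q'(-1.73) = 15.50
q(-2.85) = -40.03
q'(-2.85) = 44.04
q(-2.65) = -31.85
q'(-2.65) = 37.84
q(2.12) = 26.67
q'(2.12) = 32.21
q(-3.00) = -47.00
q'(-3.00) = 49.00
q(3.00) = 67.00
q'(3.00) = 61.00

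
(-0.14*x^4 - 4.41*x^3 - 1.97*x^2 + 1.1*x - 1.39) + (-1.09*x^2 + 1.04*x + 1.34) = -0.14*x^4 - 4.41*x^3 - 3.06*x^2 + 2.14*x - 0.0499999999999998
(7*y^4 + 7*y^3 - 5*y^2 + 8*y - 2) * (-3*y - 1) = -21*y^5 - 28*y^4 + 8*y^3 - 19*y^2 - 2*y + 2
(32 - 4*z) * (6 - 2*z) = 8*z^2 - 88*z + 192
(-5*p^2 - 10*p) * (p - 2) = -5*p^3 + 20*p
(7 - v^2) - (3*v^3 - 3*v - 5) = -3*v^3 - v^2 + 3*v + 12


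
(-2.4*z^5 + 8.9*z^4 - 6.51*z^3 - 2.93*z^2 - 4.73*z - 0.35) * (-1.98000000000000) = 4.752*z^5 - 17.622*z^4 + 12.8898*z^3 + 5.8014*z^2 + 9.3654*z + 0.693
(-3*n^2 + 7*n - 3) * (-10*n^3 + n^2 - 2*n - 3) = 30*n^5 - 73*n^4 + 43*n^3 - 8*n^2 - 15*n + 9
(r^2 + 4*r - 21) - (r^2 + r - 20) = 3*r - 1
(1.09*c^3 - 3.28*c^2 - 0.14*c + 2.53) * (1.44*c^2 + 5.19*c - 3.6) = 1.5696*c^5 + 0.933900000000001*c^4 - 21.1488*c^3 + 14.7246*c^2 + 13.6347*c - 9.108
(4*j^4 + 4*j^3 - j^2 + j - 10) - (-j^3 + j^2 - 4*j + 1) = 4*j^4 + 5*j^3 - 2*j^2 + 5*j - 11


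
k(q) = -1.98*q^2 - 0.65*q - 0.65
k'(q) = -3.96*q - 0.65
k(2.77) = -17.64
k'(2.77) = -11.62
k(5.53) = -64.79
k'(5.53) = -22.55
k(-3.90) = -28.23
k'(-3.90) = 14.79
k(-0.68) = -1.12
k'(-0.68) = 2.04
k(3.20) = -23.01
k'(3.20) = -13.32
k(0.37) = -1.16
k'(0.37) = -2.12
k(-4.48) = -37.48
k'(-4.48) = 17.09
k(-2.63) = -12.64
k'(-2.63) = 9.76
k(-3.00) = -16.52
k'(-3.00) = 11.23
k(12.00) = -293.57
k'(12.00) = -48.17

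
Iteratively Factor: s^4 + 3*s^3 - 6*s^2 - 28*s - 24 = (s + 2)*(s^3 + s^2 - 8*s - 12) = (s - 3)*(s + 2)*(s^2 + 4*s + 4) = (s - 3)*(s + 2)^2*(s + 2)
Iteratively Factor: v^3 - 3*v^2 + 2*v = (v - 2)*(v^2 - v) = v*(v - 2)*(v - 1)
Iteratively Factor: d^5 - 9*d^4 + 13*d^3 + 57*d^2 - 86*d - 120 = (d - 5)*(d^4 - 4*d^3 - 7*d^2 + 22*d + 24) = (d - 5)*(d + 2)*(d^3 - 6*d^2 + 5*d + 12) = (d - 5)*(d - 3)*(d + 2)*(d^2 - 3*d - 4) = (d - 5)*(d - 4)*(d - 3)*(d + 2)*(d + 1)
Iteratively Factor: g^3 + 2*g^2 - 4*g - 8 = (g - 2)*(g^2 + 4*g + 4) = (g - 2)*(g + 2)*(g + 2)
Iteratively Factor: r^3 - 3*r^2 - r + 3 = (r + 1)*(r^2 - 4*r + 3) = (r - 3)*(r + 1)*(r - 1)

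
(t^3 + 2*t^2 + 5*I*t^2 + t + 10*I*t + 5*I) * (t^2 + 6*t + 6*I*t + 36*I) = t^5 + 8*t^4 + 11*I*t^4 - 17*t^3 + 88*I*t^3 - 234*t^2 + 143*I*t^2 - 390*t + 66*I*t - 180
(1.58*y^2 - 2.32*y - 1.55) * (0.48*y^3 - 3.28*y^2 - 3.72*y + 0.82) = 0.7584*y^5 - 6.296*y^4 + 0.987999999999999*y^3 + 15.01*y^2 + 3.8636*y - 1.271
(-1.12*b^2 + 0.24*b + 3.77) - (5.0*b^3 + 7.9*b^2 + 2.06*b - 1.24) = -5.0*b^3 - 9.02*b^2 - 1.82*b + 5.01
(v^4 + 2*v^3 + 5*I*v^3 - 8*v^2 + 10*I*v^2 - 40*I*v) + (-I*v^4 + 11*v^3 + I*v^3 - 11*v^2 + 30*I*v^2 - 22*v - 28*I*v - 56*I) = v^4 - I*v^4 + 13*v^3 + 6*I*v^3 - 19*v^2 + 40*I*v^2 - 22*v - 68*I*v - 56*I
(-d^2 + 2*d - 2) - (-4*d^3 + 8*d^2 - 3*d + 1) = 4*d^3 - 9*d^2 + 5*d - 3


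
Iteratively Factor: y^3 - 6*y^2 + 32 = (y - 4)*(y^2 - 2*y - 8) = (y - 4)*(y + 2)*(y - 4)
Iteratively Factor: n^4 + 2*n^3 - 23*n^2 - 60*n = (n - 5)*(n^3 + 7*n^2 + 12*n) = (n - 5)*(n + 4)*(n^2 + 3*n) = (n - 5)*(n + 3)*(n + 4)*(n)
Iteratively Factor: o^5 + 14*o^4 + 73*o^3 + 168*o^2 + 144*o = (o + 3)*(o^4 + 11*o^3 + 40*o^2 + 48*o) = (o + 3)*(o + 4)*(o^3 + 7*o^2 + 12*o) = (o + 3)^2*(o + 4)*(o^2 + 4*o) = (o + 3)^2*(o + 4)^2*(o)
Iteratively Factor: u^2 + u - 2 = (u + 2)*(u - 1)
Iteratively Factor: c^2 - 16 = (c + 4)*(c - 4)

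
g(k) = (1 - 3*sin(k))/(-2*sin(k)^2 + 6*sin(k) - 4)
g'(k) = (1 - 3*sin(k))*(4*sin(k)*cos(k) - 6*cos(k))/(-2*sin(k)^2 + 6*sin(k) - 4)^2 - 3*cos(k)/(-2*sin(k)^2 + 6*sin(k) - 4) = (2*sin(k) + 3*cos(k)^2)*cos(k)/(2*(sin(k) - 2)^2*(sin(k) - 1)^2)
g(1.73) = 76.61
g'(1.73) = -990.90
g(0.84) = 1.92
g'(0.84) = 9.18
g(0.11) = -0.20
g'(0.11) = 0.56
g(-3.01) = -0.29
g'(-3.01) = -0.23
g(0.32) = -0.02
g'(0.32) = 1.19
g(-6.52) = -0.31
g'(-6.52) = 0.15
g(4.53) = -0.33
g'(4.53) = 0.00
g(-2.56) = -0.34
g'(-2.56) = -0.03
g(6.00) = -0.32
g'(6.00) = 0.12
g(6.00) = -0.32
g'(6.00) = 0.12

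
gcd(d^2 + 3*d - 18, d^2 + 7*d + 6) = d + 6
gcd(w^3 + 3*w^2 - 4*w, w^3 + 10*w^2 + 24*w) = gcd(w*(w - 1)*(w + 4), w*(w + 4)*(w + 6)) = w^2 + 4*w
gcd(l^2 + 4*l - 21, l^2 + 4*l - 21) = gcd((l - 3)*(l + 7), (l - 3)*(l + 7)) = l^2 + 4*l - 21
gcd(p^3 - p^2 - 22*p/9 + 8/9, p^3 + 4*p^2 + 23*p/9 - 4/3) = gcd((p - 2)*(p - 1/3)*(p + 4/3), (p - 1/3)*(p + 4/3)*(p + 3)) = p^2 + p - 4/9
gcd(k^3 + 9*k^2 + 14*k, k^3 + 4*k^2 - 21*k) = k^2 + 7*k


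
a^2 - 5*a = a*(a - 5)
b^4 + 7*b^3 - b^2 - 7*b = b*(b - 1)*(b + 1)*(b + 7)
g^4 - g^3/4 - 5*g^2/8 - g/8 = g*(g - 1)*(g + 1/4)*(g + 1/2)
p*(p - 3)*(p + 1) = p^3 - 2*p^2 - 3*p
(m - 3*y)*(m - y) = m^2 - 4*m*y + 3*y^2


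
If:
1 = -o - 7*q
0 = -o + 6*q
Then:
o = -6/13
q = -1/13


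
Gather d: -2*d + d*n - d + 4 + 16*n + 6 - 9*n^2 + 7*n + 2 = d*(n - 3) - 9*n^2 + 23*n + 12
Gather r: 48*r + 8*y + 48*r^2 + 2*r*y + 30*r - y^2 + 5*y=48*r^2 + r*(2*y + 78) - y^2 + 13*y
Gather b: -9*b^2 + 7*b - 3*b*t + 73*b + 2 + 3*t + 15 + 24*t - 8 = -9*b^2 + b*(80 - 3*t) + 27*t + 9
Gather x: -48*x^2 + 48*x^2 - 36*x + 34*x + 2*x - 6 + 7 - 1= 0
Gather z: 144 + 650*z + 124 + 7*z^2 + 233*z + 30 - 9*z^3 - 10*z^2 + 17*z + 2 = -9*z^3 - 3*z^2 + 900*z + 300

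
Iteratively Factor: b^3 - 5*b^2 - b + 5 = (b - 5)*(b^2 - 1) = (b - 5)*(b - 1)*(b + 1)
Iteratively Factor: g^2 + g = (g)*(g + 1)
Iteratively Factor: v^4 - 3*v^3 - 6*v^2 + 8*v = (v - 4)*(v^3 + v^2 - 2*v) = (v - 4)*(v - 1)*(v^2 + 2*v) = (v - 4)*(v - 1)*(v + 2)*(v)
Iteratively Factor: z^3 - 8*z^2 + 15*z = (z)*(z^2 - 8*z + 15) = z*(z - 3)*(z - 5)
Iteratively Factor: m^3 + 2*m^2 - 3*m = (m - 1)*(m^2 + 3*m) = m*(m - 1)*(m + 3)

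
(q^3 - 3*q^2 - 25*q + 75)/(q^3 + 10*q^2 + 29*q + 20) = (q^2 - 8*q + 15)/(q^2 + 5*q + 4)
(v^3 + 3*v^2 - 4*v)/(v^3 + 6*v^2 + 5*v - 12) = v/(v + 3)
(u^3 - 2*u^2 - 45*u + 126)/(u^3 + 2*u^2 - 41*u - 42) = (u - 3)/(u + 1)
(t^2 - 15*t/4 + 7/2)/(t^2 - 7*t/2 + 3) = (4*t - 7)/(2*(2*t - 3))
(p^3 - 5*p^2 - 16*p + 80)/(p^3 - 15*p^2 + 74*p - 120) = (p + 4)/(p - 6)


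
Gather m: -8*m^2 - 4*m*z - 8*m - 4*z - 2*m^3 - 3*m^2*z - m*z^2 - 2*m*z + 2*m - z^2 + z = -2*m^3 + m^2*(-3*z - 8) + m*(-z^2 - 6*z - 6) - z^2 - 3*z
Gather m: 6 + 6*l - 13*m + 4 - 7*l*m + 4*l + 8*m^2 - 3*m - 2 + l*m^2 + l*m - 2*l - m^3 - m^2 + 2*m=8*l - m^3 + m^2*(l + 7) + m*(-6*l - 14) + 8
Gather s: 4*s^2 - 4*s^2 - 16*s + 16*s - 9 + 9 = 0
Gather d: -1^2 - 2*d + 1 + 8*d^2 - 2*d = 8*d^2 - 4*d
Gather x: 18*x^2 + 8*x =18*x^2 + 8*x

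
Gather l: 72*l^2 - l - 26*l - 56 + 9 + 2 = 72*l^2 - 27*l - 45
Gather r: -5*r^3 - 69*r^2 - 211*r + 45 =-5*r^3 - 69*r^2 - 211*r + 45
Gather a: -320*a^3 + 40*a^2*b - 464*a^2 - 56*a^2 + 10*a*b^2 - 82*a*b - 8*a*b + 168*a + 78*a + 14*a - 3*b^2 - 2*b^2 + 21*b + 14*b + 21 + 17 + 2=-320*a^3 + a^2*(40*b - 520) + a*(10*b^2 - 90*b + 260) - 5*b^2 + 35*b + 40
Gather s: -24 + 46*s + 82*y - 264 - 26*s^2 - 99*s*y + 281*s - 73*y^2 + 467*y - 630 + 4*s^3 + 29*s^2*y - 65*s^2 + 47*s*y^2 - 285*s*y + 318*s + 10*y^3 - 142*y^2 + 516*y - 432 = 4*s^3 + s^2*(29*y - 91) + s*(47*y^2 - 384*y + 645) + 10*y^3 - 215*y^2 + 1065*y - 1350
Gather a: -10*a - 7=-10*a - 7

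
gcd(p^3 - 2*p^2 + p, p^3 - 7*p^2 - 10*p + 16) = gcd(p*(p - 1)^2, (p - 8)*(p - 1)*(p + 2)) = p - 1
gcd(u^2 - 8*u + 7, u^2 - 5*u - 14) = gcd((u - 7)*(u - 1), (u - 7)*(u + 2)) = u - 7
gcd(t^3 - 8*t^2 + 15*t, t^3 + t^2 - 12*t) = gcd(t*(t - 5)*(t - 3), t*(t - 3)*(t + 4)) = t^2 - 3*t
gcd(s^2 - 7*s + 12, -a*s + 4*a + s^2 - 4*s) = s - 4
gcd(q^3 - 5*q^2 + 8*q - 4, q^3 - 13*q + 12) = q - 1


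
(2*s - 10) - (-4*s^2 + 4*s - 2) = 4*s^2 - 2*s - 8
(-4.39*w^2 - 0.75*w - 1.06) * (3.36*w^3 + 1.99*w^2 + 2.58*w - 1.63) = -14.7504*w^5 - 11.2561*w^4 - 16.3803*w^3 + 3.1113*w^2 - 1.5123*w + 1.7278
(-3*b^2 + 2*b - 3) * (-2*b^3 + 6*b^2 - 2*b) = 6*b^5 - 22*b^4 + 24*b^3 - 22*b^2 + 6*b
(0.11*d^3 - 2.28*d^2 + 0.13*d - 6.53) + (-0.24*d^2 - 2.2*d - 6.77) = 0.11*d^3 - 2.52*d^2 - 2.07*d - 13.3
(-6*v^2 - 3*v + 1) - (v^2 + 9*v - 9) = -7*v^2 - 12*v + 10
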